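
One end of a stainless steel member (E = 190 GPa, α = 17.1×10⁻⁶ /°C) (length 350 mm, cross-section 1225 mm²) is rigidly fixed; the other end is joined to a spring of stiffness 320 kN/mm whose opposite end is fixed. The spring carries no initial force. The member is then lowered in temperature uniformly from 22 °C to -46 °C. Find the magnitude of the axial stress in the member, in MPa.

If the spring were absent the member would shorten by αΔT L = 17.1×10⁻⁶ × 68 × 350 = 0.407 mm.
With a force P in the spring, the elastic change of the member is PL/(AE) and that of the spring is P/k; compatibility requires their sum to equal δ_free.
P [ L/(AE) + 1/k ] = δ_free → P [ 350/(1225×190×10³) + 1/(320×10³) ] = 0.407.
P = 0.407 / 4.629×10⁻⁶ = 87920 N.
σ = P/A = 87920/1225 = 71.77 MPa.

σ ≈ 71.8 MPa (tensile)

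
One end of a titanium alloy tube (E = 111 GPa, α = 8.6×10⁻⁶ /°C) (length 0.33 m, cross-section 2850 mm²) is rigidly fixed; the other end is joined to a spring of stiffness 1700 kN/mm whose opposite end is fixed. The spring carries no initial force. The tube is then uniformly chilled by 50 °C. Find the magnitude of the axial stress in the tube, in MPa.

σ ≈ 30.5 MPa (tensile)

Free thermal contraction: δ_free = αΔT L = 8.6×10⁻⁶ × 50 × 330 = 0.1419 mm.
Let P be the tensile force in the spring. The tube extends elastically by PL/(AE) and the spring stretches by P/k; together these equal δ_free.
P [ L/(AE) + 1/k ] = δ_free → P [ 330/(2850×111×10³) + 1/(1700×10³) ] = 0.1419.
P = 0.1419 / 1.631×10⁻⁶ = 86980 N.
σ = P/A = 86980/2850 = 30.52 MPa.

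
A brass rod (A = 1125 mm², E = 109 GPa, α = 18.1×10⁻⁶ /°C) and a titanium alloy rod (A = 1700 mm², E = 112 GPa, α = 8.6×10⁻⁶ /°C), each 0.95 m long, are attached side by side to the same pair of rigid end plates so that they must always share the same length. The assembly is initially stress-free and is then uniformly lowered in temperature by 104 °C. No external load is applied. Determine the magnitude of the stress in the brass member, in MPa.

The brass has the larger α, so on cooling it would change length more than the titanium alloy if both were free. The rigid plates force a common final length, so the brass is put into tension and the titanium alloy into compression, with equal and opposite forces P (no external load).
Compatibility of the two members (thermal + elastic change equal): (α₁ − α₂)ΔT = P·[1/(A₁E₁) + 1/(A₂E₂)].
|α₁ − α₂|·ΔT = 9.5×10⁻⁶ × 104 = 0.000988.
1/(A₁E₁) + 1/(A₂E₂) = 1/(1125×109×10³) + 1/(1700×112×10³) = 1.341×10⁻⁸ N⁻¹.
So P = 0.000988 / 1.341×10⁻⁸ = 73.69 kN.
σ_{brass} = P/A₁ = 73690/1125 = 65.5 MPa, tensile.

σ ≈ 65.5 MPa (tensile)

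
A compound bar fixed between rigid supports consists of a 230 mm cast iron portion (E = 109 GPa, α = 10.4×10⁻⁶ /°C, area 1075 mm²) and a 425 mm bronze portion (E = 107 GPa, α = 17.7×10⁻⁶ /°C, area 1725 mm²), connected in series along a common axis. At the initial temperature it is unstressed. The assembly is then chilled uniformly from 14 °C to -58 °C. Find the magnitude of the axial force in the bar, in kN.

With the walls removed the bar would change length by δ_free = Σ αᵢΔT Lᵢ = 10.4×10⁻⁶×72×230 + 17.7×10⁻⁶×72×425 = 0.7138 mm.
The rigid supports impose zero overall length change; the single axial force P common to all segments must satisfy P Σ Lᵢ/(AᵢEᵢ) = δ_free.
Σ Lᵢ/(AᵢEᵢ) = 230/(1075×109×10³) + 425/(1725×107×10³) = 4.265×10⁻⁶ mm/N.
Hence P = δ_free / Σ(L/AE) = 0.7138/4.265×10⁻⁶ = 167.4 kN (tensile).

P ≈ 167 kN (tensile)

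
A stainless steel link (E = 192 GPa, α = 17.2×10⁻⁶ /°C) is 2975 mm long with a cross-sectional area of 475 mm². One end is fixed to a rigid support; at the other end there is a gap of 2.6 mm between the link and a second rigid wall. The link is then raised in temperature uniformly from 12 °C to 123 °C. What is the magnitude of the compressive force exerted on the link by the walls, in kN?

If the wall were absent the link would grow by αΔT L = 17.2×10⁻⁶ × 111 × 2975 = 5.68 mm.
After closing the 2.6 mm clearance, 5.68 − 2.6 = 3.08 mm of expansion remains to be suppressed by the wall.
So σ = E(δ_free − g)/L = 192×10³ × 3.08/2975 = 198.8 MPa.
P = σA = 198.8 × 475 = 94.41 kN.

P ≈ 94.4 kN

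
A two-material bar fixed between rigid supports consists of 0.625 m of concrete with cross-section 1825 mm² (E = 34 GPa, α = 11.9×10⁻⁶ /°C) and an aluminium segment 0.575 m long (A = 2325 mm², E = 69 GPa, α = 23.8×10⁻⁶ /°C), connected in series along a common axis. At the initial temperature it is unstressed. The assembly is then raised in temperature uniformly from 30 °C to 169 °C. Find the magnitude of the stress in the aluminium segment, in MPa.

With the walls removed the bar would change length by δ_free = Σ αᵢΔT Lᵢ = 11.9×10⁻⁶×139×625 + 23.8×10⁻⁶×139×575 = 2.936 mm.
Since the ends are fixed, an axial force P builds up, equal in every segment, with P · Σ Lᵢ/(AᵢEᵢ) = δ_free.
The series flexibility is Σ Lᵢ/(AᵢEᵢ) = 625/(1825×34×10³) + 575/(2325×69×10³) = 1.366×10⁻⁵ mm/N.
So P = 2.936 / 1.366×10⁻⁵ = 215 kN, compressive.
σ_{aluminium} = P / A = 215000 / 2325 = 92.47 MPa.

σ ≈ 92.5 MPa (compressive)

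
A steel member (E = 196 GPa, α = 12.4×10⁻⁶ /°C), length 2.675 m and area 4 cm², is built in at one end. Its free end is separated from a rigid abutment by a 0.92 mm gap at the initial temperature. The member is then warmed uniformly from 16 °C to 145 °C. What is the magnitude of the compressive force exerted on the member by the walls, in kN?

If the wall were absent the member would grow by αΔT L = 12.4×10⁻⁶ × 129 × 2675 = 4.279 mm.
The gap closes (δ_free > 0.92 mm) and the wall then resists a further 4.279 − 0.92 = 3.359 mm of expansion.
So σ = E(δ_free − g)/L = 196×10³ × 3.359/2675 = 246.1 MPa.
Force on the wall = σA = 246.1 × 400 mm² = 98.44 kN.

P ≈ 98.4 kN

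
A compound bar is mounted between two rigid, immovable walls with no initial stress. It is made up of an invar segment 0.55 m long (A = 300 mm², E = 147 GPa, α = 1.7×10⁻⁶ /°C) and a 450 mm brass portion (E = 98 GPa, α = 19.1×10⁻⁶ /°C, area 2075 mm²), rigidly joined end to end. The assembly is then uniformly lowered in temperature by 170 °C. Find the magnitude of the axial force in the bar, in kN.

P ≈ 110 kN (tensile)

Free thermal contraction of the whole bar: Σ αᵢΔT Lᵢ = 1.7×10⁻⁶×170×550 + 19.1×10⁻⁶×170×450 = 1.62 mm.
The rigid supports impose zero overall length change; the single axial force P common to all segments must satisfy P Σ Lᵢ/(AᵢEᵢ) = δ_free.
Σ Lᵢ/(AᵢEᵢ) = 550/(300×147×10³) + 450/(2075×98×10³) = 1.468×10⁻⁵ mm/N.
P = 1.62 / 1.468×10⁻⁵ = 110300 N = 110.3 kN, tensile.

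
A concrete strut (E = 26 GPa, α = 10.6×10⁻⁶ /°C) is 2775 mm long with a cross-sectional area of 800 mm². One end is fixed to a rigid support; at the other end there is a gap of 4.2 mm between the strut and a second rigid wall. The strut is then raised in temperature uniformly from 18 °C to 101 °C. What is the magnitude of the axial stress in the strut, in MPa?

σ ≈ 0 MPa

Unrestrained expansion: δ_free = αΔT L = 10.6×10⁻⁶ × 83 × 2775 = 2.441 mm.
This is smaller than the 4.2 mm clearance, so the strut expands freely without reaching the stop — the stress is zero.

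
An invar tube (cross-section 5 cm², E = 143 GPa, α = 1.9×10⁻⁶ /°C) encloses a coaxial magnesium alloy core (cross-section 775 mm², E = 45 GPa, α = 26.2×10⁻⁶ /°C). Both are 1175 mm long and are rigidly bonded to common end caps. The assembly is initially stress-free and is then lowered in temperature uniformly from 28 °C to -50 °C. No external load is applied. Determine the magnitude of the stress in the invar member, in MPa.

σ ≈ 88.9 MPa (compressive)

Equilibrium of a rigid end plate with no external load gives equal and opposite internal forces ±P in the two members. Since α_{magnesium alloy} > α_{invar}, cooling drives the magnesium alloy into tension and the invar into compression.
Compatibility of the two members (thermal + elastic change equal): (α₁ − α₂)ΔT = P·[1/(A₁E₁) + 1/(A₂E₂)].
|α₁ − α₂|·ΔT = 24.3×10⁻⁶ × 78 = 0.001895.
1/(A₁E₁) + 1/(A₂E₂) = 1/(500×143×10³) + 1/(775×45×10³) = 4.266×10⁻⁸ N⁻¹.
So P = 0.001895 / 4.266×10⁻⁸ = 44.43 kN.
σ_{invar} = P/A₁ = 44430/500 = 88.86 MPa, compressive.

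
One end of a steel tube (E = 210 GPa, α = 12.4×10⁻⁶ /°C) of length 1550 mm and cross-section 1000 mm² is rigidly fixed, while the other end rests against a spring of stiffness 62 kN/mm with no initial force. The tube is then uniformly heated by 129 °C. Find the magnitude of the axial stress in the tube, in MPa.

σ ≈ 105 MPa (compressive)

Free thermal expansion: δ_free = αΔT L = 12.4×10⁻⁶ × 129 × 1550 = 2.479 mm.
Let P be the compressive force at the spring. The tube shortens elastically by PL/(AE) and the spring compresses by P/k; together these equal δ_free.
P [ L/(AE) + 1/k ] = δ_free → P [ 1550/(1000×210×10³) + 1/(62×10³) ] = 2.479.
P = 2.479 / 2.351×10⁻⁵ = 105500 N.
σ = P/A = 105500/1000 = 105.5 MPa.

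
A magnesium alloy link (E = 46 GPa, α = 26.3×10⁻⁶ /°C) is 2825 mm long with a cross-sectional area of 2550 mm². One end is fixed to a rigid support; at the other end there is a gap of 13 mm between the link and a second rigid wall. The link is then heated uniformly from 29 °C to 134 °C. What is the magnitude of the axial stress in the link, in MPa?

σ ≈ 0 MPa

If the wall were absent the link would grow by αΔT L = 26.3×10⁻⁶ × 105 × 2825 = 7.801 mm.
Since δ_free = 7.8 mm is less than the 13 mm gap, the link never touches the wall. No axial force develops.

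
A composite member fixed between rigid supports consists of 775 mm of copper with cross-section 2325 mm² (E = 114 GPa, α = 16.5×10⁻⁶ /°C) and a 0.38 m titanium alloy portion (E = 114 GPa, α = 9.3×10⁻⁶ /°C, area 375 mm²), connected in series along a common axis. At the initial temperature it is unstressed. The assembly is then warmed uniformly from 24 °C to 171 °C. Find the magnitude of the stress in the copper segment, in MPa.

σ ≈ 87.4 MPa (compressive)

With the walls removed the bar would change length by δ_free = Σ αᵢΔT Lᵢ = 16.5×10⁻⁶×147×775 + 9.3×10⁻⁶×147×380 = 2.399 mm.
The walls prevent any net length change, so an axial force P (same in every segment) develops. Compatibility: P · Σ Lᵢ/(AᵢEᵢ) = δ_free.
The series flexibility is Σ Lᵢ/(AᵢEᵢ) = 775/(2325×114×10³) + 380/(375×114×10³) = 1.181×10⁻⁵ mm/N.
So P = 2.399 / 1.181×10⁻⁵ = 203.1 kN, compressive.
σ_{copper} = P / A = 203100 / 2325 = 87.36 MPa.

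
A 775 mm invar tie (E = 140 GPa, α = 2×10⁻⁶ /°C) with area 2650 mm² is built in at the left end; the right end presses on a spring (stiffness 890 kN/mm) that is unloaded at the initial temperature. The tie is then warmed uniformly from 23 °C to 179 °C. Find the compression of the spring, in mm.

The unrestrained thermal change is αΔT L = 2×10⁻⁶ × 156 × 775 = 0.2418 mm.
With a force P in the spring, the elastic change of the tie is PL/(AE) and that of the spring is P/k; compatibility requires their sum to equal δ_free.
P [ L/(AE) + 1/k ] = δ_free → P [ 775/(2650×140×10³) + 1/(890×10³) ] = 0.2418.
P = 0.2418 / 3.213×10⁻⁶ = 75270 N.
Spring compression = P/k = 75270/(890×10³) = 0.08457 mm.

δ ≈ 0.0846 mm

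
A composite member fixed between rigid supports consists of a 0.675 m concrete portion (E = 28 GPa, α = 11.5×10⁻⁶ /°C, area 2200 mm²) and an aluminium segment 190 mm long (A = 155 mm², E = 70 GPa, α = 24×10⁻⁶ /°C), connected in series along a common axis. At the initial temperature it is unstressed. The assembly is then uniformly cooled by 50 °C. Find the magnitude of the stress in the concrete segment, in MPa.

σ ≈ 9.84 MPa (tensile)

With the walls removed the bar would change length by δ_free = Σ αᵢΔT Lᵢ = 11.5×10⁻⁶×50×675 + 24×10⁻⁶×50×190 = 0.6161 mm.
The rigid supports impose zero overall length change; the single axial force P common to all segments must satisfy P Σ Lᵢ/(AᵢEᵢ) = δ_free.
The series flexibility is Σ Lᵢ/(AᵢEᵢ) = 675/(2200×28×10³) + 190/(155×70×10³) = 2.847×10⁻⁵ mm/N.
P = 0.6161 / 2.847×10⁻⁵ = 21640 N = 21.64 kN, tensile.
σ_{concrete} = P / A = 21640 / 2200 = 9.837 MPa.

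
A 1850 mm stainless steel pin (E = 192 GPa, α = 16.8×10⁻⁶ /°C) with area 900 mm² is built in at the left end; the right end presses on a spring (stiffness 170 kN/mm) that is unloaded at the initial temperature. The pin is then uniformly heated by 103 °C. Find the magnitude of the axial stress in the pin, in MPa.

σ ≈ 214 MPa (compressive)

Free thermal expansion: δ_free = αΔT L = 16.8×10⁻⁶ × 103 × 1850 = 3.201 mm.
Let P be the compressive force at the spring. The pin shortens elastically by PL/(AE) and the spring compresses by P/k; together these equal δ_free.
P [ L/(AE) + 1/k ] = δ_free → P [ 1850/(900×192×10³) + 1/(170×10³) ] = 3.201.
P = 3.201 / 1.659×10⁻⁵ = 193000 N.
σ = P/A = 193000/900 = 214.4 MPa.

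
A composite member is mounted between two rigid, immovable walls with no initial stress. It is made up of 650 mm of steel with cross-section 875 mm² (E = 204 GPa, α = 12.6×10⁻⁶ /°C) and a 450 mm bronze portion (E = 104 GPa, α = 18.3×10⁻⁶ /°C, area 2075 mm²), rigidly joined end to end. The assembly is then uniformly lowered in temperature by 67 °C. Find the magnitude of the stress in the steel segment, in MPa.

σ ≈ 220 MPa (tensile)

With the walls removed the bar would change length by δ_free = Σ αᵢΔT Lᵢ = 12.6×10⁻⁶×67×650 + 18.3×10⁻⁶×67×450 = 1.1 mm.
The walls prevent any net length change, so an axial force P (same in every segment) develops. Compatibility: P · Σ Lᵢ/(AᵢEᵢ) = δ_free.
The series flexibility is Σ Lᵢ/(AᵢEᵢ) = 650/(875×204×10³) + 450/(2075×104×10³) = 5.727×10⁻⁶ mm/N.
P = 1.1 / 5.727×10⁻⁶ = 192200 N = 192.2 kN, tensile.
σ_{steel} = P / A = 192200 / 875 = 219.6 MPa.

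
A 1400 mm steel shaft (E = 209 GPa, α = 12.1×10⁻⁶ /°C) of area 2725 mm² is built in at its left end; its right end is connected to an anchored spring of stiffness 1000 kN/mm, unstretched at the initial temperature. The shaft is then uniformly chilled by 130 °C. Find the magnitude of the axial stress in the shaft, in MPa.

σ ≈ 234 MPa (tensile)

The unrestrained thermal change is αΔT L = 12.1×10⁻⁶ × 130 × 1400 = 2.202 mm.
With a force P in the spring, the elastic change of the shaft is PL/(AE) and that of the spring is P/k; compatibility requires their sum to equal δ_free.
So P = δ_free / [L/(AE) + 1/k] = 2.202 / [ 1400/(2725×209×10³) + 1/(1000×10³) ].
P = 2.202 / 3.458×10⁻⁶ = 636800 N.
σ = P/A = 636800/2725 = 233.7 MPa.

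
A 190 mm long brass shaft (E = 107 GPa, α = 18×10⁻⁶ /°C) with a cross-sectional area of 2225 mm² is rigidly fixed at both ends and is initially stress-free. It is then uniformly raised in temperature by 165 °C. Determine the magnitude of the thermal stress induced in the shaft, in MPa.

σ ≈ 318 MPa (compressive)

With length fixed, the mechanical strain must cancel the thermal strain αΔT = 18×10⁻⁶ × 165 = 2970×10⁻⁶.
σ = EαΔT = 107×10³ × 18×10⁻⁶ × 165 = 317.8 MPa (compressive; the shaft is trying to expand).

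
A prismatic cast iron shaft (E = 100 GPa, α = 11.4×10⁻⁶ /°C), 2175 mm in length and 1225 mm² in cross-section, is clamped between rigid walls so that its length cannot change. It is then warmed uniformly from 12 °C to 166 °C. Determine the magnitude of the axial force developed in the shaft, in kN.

The ends cannot move, so σ = EαΔT = 100×10³ × 11.4×10⁻⁶ × 154 = 175.6 MPa.
P = AEαΔT = 1225 × 100×10³ × 11.4×10⁻⁶ × 154 = 215.1 kN (compressive).

P ≈ 215 kN (compressive)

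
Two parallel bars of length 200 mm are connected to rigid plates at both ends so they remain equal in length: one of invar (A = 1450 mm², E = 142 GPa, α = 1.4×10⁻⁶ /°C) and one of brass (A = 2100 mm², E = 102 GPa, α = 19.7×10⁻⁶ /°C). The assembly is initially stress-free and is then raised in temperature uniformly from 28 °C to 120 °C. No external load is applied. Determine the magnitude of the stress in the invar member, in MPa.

σ ≈ 122 MPa (tensile)

The brass has the larger α, so on heating it would change length more than the invar if both were free. The rigid plates force a common final length, so the brass is put into compression and the invar into tension, with equal and opposite forces P (no external load).
Equating the net (thermal + elastic) strains gives |α₁ − α₂|·ΔT = P·[1/(A₁E₁) + 1/(A₂E₂)].
|α₁ − α₂|·ΔT = 18.3×10⁻⁶ × 92 = 0.001684.
1/(A₁E₁) + 1/(A₂E₂) = 1/(1450×142×10³) + 1/(2100×102×10³) = 9.525×10⁻⁹ N⁻¹.
So P = 0.001684 / 9.525×10⁻⁹ = 176.8 kN.
σ_{invar} = P/A₁ = 176800/1450 = 121.9 MPa, tensile.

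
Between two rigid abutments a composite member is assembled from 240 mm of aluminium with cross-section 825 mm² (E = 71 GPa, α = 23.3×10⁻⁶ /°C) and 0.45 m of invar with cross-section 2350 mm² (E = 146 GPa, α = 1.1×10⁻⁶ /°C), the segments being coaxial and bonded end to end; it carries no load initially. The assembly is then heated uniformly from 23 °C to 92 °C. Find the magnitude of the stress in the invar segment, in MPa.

σ ≈ 33 MPa (compressive)

If the supports were absent, the total length change would be Σ αᵢΔT Lᵢ = 23.3×10⁻⁶×69×240 + 1.1×10⁻⁶×69×450 = 0.42 mm.
The walls prevent any net length change, so an axial force P (same in every segment) develops. Compatibility: P · Σ Lᵢ/(AᵢEᵢ) = δ_free.
Σ Lᵢ/(AᵢEᵢ) = 240/(825×71×10³) + 450/(2350×146×10³) = 5.409×10⁻⁶ mm/N.
P = 0.42 / 5.409×10⁻⁶ = 77650 N = 77.65 kN, compressive.
σ_{invar} = P / A = 77650 / 2350 = 33.04 MPa.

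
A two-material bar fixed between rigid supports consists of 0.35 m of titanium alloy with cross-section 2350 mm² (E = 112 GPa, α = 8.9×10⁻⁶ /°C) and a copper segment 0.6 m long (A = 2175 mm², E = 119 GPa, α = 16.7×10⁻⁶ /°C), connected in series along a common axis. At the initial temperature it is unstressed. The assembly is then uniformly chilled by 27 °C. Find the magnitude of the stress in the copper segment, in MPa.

σ ≈ 44.7 MPa (tensile)

If the supports were absent, the total length change would be Σ αᵢΔT Lᵢ = 8.9×10⁻⁶×27×350 + 16.7×10⁻⁶×27×600 = 0.3546 mm.
The walls prevent any net length change, so an axial force P (same in every segment) develops. Compatibility: P · Σ Lᵢ/(AᵢEᵢ) = δ_free.
The series flexibility is Σ Lᵢ/(AᵢEᵢ) = 350/(2350×112×10³) + 600/(2175×119×10³) = 3.648×10⁻⁶ mm/N.
So P = 0.3546 / 3.648×10⁻⁶ = 97.22 kN, tensile.
σ_{copper} = P / A = 97220 / 2175 = 44.7 MPa.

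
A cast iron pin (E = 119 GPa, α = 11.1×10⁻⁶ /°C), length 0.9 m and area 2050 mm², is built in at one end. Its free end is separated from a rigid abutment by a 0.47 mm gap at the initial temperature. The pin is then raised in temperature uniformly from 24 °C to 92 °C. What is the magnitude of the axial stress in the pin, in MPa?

σ ≈ 27.7 MPa (compressive)

If the wall were absent the pin would grow by αΔT L = 11.1×10⁻⁶ × 68 × 900 = 0.6793 mm.
After closing the 0.47 mm clearance, 0.6793 − 0.47 = 0.2093 mm of expansion remains to be suppressed by the wall.
That suppressed elongation corresponds to σ = E·Δ/L = 119×10³ × 0.2093/900 = 27.68 MPa.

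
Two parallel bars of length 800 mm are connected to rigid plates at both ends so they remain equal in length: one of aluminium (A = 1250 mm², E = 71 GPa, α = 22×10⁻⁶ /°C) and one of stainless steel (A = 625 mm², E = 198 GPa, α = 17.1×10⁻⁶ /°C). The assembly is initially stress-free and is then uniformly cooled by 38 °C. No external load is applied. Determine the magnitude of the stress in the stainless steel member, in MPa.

Both members must finish at the same length. With the larger α, the aluminium tends to over-contract; the plates restrain it, putting the aluminium in tension and the stainless steel in compression. With no external load the two internal forces are equal and opposite, magnitude P.
Setting the final lengths equal and cancelling L: (α₁ − α₂)ΔT = P/(A₁E₁) + P/(A₂E₂).
|α₁ − α₂|·ΔT = 4.9×10⁻⁶ × 38 = 0.0001862.
1/(A₁E₁) + 1/(A₂E₂) = 1/(1250×71×10³) + 1/(625×198×10³) = 1.935×10⁻⁸ N⁻¹.
P = 0.0001862 / 1.935×10⁻⁸ = 9624 N = 9.624 kN.
σ_{stainless steel} = P/A₂ = 9624/625 = 15.4 MPa, compressive.

σ ≈ 15.4 MPa (compressive)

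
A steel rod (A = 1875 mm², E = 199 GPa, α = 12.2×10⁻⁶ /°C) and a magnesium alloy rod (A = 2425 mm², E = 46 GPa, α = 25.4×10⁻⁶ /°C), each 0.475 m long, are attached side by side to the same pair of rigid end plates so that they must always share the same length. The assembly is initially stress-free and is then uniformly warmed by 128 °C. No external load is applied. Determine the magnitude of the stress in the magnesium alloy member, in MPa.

σ ≈ 59.8 MPa (compressive)

The magnesium alloy has the larger α, so on heating it would change length more than the steel if both were free. The rigid plates force a common final length, so the magnesium alloy is put into compression and the steel into tension, with equal and opposite forces P (no external load).
Setting the final lengths equal and cancelling L: (α₁ − α₂)ΔT = P/(A₁E₁) + P/(A₂E₂).
|α₁ − α₂|·ΔT = 13.2×10⁻⁶ × 128 = 0.00169.
1/(A₁E₁) + 1/(A₂E₂) = 1/(1875×199×10³) + 1/(2425×46×10³) = 1.164×10⁻⁸ N⁻¹.
So P = 0.00169 / 1.164×10⁻⁸ = 145.1 kN.
σ_{magnesium alloy} = P/A₂ = 145100/2425 = 59.83 MPa, compressive.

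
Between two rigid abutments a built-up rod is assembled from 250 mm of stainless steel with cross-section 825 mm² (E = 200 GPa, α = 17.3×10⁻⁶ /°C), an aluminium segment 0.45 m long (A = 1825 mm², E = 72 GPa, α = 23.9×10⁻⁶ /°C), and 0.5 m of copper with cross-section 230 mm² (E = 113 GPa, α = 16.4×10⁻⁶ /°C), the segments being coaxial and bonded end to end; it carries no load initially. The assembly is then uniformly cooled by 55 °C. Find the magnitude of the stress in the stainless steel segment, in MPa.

σ ≈ 64.2 MPa (tensile)

Free thermal contraction of the whole bar: Σ αᵢΔT Lᵢ = 17.3×10⁻⁶×55×250 + 23.9×10⁻⁶×55×450 + 16.4×10⁻⁶×55×500 = 1.28 mm.
Since the ends are fixed, an axial force P builds up, equal in every segment, with P · Σ Lᵢ/(AᵢEᵢ) = δ_free.
Σ Lᵢ/(AᵢEᵢ) = 250/(825×200×10³) + 450/(1825×72×10³) + 500/(230×113×10³) = 2.418×10⁻⁵ mm/N.
So P = 1.28 / 2.418×10⁻⁵ = 52.96 kN, tensile.
σ_{stainless steel} = P / A = 52960 / 825 = 64.19 MPa.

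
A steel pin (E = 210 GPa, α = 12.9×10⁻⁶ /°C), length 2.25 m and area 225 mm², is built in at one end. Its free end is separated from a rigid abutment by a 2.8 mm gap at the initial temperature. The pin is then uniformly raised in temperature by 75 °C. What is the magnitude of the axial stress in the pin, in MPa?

σ ≈ 0 MPa

Free thermal elongation = αΔT L = 12.9×10⁻⁶ × 75 × 2250 = 2.177 mm.
Since δ_free = 2.18 mm is less than the 2.8 mm gap, the pin never touches the wall. No axial force develops.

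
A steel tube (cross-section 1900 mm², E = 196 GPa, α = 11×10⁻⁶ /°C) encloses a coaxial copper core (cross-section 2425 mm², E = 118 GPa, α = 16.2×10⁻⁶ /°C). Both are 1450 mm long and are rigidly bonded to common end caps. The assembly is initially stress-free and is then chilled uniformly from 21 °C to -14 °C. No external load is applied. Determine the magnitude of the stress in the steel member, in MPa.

σ ≈ 15.5 MPa (compressive)

The copper has the larger α, so on cooling it would change length more than the steel if both were free. The rigid plates force a common final length, so the copper is put into tension and the steel into compression, with equal and opposite forces P (no external load).
Setting the final lengths equal and cancelling L: (α₁ − α₂)ΔT = P/(A₁E₁) + P/(A₂E₂).
|α₁ − α₂|·ΔT = 5.2×10⁻⁶ × 35 = 0.000182.
1/(A₁E₁) + 1/(A₂E₂) = 1/(1900×196×10³) + 1/(2425×118×10³) = 6.18×10⁻⁹ N⁻¹.
So P = 0.000182 / 6.18×10⁻⁹ = 29.45 kN.
σ_{steel} = P/A₁ = 29450/1900 = 15.5 MPa, compressive.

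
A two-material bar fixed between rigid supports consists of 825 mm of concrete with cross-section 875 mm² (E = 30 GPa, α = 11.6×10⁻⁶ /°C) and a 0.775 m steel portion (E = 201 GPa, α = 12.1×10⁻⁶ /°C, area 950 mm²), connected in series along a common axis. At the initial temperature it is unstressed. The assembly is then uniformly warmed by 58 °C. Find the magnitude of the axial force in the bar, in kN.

P ≈ 31 kN (compressive)

With the walls removed the bar would change length by δ_free = Σ αᵢΔT Lᵢ = 11.6×10⁻⁶×58×825 + 12.1×10⁻⁶×58×775 = 1.099 mm.
Since the ends are fixed, an axial force P builds up, equal in every segment, with P · Σ Lᵢ/(AᵢEᵢ) = δ_free.
Σ Lᵢ/(AᵢEᵢ) = 825/(875×30×10³) + 775/(950×201×10³) = 3.549×10⁻⁵ mm/N.
Hence P = δ_free / Σ(L/AE) = 1.099/3.549×10⁻⁵ = 30.97 kN (compressive).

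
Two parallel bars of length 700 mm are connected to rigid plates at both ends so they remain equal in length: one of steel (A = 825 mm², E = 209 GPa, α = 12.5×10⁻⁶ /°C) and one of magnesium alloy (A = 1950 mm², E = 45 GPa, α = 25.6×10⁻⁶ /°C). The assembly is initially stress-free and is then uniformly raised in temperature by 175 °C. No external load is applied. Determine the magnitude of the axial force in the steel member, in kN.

Equilibrium of a rigid end plate with no external load gives equal and opposite internal forces ±P in the two members. Since α_{magnesium alloy} > α_{steel}, heating drives the magnesium alloy into compression and the steel into tension.
Compatibility of the two members (thermal + elastic change equal): (α₁ − α₂)ΔT = P·[1/(A₁E₁) + 1/(A₂E₂)].
|α₁ − α₂|·ΔT = 13.1×10⁻⁶ × 175 = 0.002293.
1/(A₁E₁) + 1/(A₂E₂) = 1/(825×209×10³) + 1/(1950×45×10³) = 1.72×10⁻⁸ N⁻¹.
P = 0.002293 / 1.72×10⁻⁸ = 133300 N = 133.3 kN.

P ≈ 133 kN (tensile in the steel)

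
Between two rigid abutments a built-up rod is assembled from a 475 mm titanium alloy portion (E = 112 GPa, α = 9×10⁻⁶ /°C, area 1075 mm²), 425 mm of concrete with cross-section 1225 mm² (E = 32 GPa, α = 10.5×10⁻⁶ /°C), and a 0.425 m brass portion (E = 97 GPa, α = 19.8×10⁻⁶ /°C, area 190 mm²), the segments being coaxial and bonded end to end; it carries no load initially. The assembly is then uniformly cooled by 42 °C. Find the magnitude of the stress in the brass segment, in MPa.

With the walls removed the bar would change length by δ_free = Σ αᵢΔT Lᵢ = 9×10⁻⁶×42×475 + 10.5×10⁻⁶×42×425 + 19.8×10⁻⁶×42×425 = 0.7204 mm.
The rigid supports impose zero overall length change; the single axial force P common to all segments must satisfy P Σ Lᵢ/(AᵢEᵢ) = δ_free.
Σ Lᵢ/(AᵢEᵢ) = 475/(1075×112×10³) + 425/(1225×32×10³) + 425/(190×97×10³) = 3.785×10⁻⁵ mm/N.
So P = 0.7204 / 3.785×10⁻⁵ = 19.03 kN, tensile.
σ_{brass} = P / A = 19030 / 190 = 100.2 MPa.

σ ≈ 100 MPa (tensile)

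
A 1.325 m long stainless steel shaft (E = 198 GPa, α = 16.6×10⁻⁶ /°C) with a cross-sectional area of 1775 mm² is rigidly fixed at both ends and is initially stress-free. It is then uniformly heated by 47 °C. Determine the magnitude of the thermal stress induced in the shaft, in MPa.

With length fixed, the mechanical strain must cancel the thermal strain αΔT = 16.6×10⁻⁶ × 47 = 780.2×10⁻⁶.
The stress required to suppress this strain is σ = Eε = 198×10³ × 780.2×10⁻⁶ = 154.5 MPa, compressive since the shaft is trying to expand.

σ ≈ 154 MPa (compressive)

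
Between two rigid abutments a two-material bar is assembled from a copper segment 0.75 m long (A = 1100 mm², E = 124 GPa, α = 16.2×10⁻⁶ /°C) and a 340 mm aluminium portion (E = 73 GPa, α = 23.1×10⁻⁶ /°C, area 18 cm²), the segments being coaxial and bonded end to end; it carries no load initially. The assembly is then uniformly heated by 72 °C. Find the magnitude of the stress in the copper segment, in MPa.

σ ≈ 162 MPa (compressive)

Free thermal expansion of the whole bar: Σ αᵢΔT Lᵢ = 16.2×10⁻⁶×72×750 + 23.1×10⁻⁶×72×340 = 1.44 mm.
The walls prevent any net length change, so an axial force P (same in every segment) develops. Compatibility: P · Σ Lᵢ/(AᵢEᵢ) = δ_free.
The series flexibility is Σ Lᵢ/(AᵢEᵢ) = 750/(1100×124×10³) + 340/(1800×73×10³) = 8.086×10⁻⁶ mm/N.
Hence P = δ_free / Σ(L/AE) = 1.44/8.086×10⁻⁶ = 178.1 kN (compressive).
σ_{copper} = P / A = 178100 / 1100 = 161.9 MPa.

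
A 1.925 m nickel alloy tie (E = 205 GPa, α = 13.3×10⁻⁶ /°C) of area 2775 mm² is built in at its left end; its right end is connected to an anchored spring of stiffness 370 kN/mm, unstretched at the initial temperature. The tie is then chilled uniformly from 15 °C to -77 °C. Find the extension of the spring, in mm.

δ ≈ 1.05 mm

Free thermal contraction: δ_free = αΔT L = 13.3×10⁻⁶ × 92 × 1925 = 2.355 mm.
Let P be the tensile force in the spring. The tie extends elastically by PL/(AE) and the spring stretches by P/k; together these equal δ_free.
So P = δ_free / [L/(AE) + 1/k] = 2.355 / [ 1925/(2775×205×10³) + 1/(370×10³) ].
P = 2.355 / 6.087×10⁻⁶ = 387000 N.
Spring extension = P/k = 387000/(370×10³) = 1.046 mm.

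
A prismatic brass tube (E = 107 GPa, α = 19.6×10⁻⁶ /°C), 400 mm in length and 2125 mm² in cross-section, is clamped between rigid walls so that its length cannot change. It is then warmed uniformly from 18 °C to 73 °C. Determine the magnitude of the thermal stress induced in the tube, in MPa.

σ ≈ 115 MPa (compressive)

The supports are rigid, so the total axial strain is zero. The restrained thermal strain is ε = αΔT = 19.6×10⁻⁶ × 55 = 1078×10⁻⁶.
σ = EαΔT = 107×10³ × 19.6×10⁻⁶ × 55 = 115.3 MPa (compressive; the tube is trying to expand).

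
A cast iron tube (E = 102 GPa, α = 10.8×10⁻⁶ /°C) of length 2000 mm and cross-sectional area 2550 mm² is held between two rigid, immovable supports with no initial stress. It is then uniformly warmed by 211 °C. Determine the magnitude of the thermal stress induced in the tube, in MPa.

Because both ends are immovable the net strain is zero, and the suppressed thermal strain is αΔT = 10.8×10⁻⁶ × 211 = 2278.8×10⁻⁶.
σ = EαΔT = 102×10³ × 10.8×10⁻⁶ × 211 = 232.4 MPa (compressive; the tube is trying to expand).

σ ≈ 232 MPa (compressive)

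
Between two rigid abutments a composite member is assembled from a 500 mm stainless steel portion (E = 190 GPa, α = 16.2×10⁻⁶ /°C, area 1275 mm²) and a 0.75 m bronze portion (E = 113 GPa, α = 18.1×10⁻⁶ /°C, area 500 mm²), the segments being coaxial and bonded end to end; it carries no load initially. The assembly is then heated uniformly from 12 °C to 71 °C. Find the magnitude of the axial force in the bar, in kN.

P ≈ 83.4 kN (compressive)

Free thermal expansion of the whole bar: Σ αᵢΔT Lᵢ = 16.2×10⁻⁶×59×500 + 18.1×10⁻⁶×59×750 = 1.279 mm.
Since the ends are fixed, an axial force P builds up, equal in every segment, with P · Σ Lᵢ/(AᵢEᵢ) = δ_free.
The series flexibility is Σ Lᵢ/(AᵢEᵢ) = 500/(1275×190×10³) + 750/(500×113×10³) = 1.534×10⁻⁵ mm/N.
So P = 1.279 / 1.534×10⁻⁵ = 83.37 kN, compressive.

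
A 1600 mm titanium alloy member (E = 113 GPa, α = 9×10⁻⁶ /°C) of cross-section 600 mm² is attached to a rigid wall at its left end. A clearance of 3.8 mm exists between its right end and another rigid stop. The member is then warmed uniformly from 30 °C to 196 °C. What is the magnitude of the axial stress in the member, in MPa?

Free thermal elongation = αΔT L = 9×10⁻⁶ × 166 × 1600 = 2.39 mm.
This is smaller than the 3.8 mm clearance, so the member expands freely without reaching the stop — the stress is zero.

σ ≈ 0 MPa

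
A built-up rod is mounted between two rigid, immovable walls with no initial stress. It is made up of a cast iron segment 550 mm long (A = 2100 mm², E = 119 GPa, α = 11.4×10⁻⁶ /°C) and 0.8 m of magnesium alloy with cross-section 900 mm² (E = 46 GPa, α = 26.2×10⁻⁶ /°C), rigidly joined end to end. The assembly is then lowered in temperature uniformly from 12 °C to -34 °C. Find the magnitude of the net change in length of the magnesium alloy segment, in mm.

Free thermal contraction of the whole bar: Σ αᵢΔT Lᵢ = 11.4×10⁻⁶×46×550 + 26.2×10⁻⁶×46×800 = 1.253 mm.
Since the ends are fixed, an axial force P builds up, equal in every segment, with P · Σ Lᵢ/(AᵢEᵢ) = δ_free.
The series flexibility is Σ Lᵢ/(AᵢEᵢ) = 550/(2100×119×10³) + 800/(900×46×10³) = 2.152×10⁻⁵ mm/N.
P = 1.253 / 2.152×10⁻⁵ = 58190 N = 58.19 kN, tensile.
For the magnesium alloy segment, free thermal change = 26.2×10⁻⁶×46×800 = 0.9642 mm and elastic change from P = 58190×800/(900×46×10³) = 1.125 mm; these oppose, so the net change is 0.16 mm (segment lengthens).

|ΔL| ≈ 0.16 mm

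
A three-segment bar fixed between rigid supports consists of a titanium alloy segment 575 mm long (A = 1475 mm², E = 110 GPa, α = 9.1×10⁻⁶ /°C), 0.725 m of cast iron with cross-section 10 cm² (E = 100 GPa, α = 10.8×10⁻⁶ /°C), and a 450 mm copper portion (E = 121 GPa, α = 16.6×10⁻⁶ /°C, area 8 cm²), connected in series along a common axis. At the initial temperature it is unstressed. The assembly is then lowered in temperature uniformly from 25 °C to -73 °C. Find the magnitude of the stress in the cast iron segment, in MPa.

σ ≈ 130 MPa (tensile)

With the walls removed the bar would change length by δ_free = Σ αᵢΔT Lᵢ = 9.1×10⁻⁶×98×575 + 10.8×10⁻⁶×98×725 + 16.6×10⁻⁶×98×450 = 2.012 mm.
The rigid supports impose zero overall length change; the single axial force P common to all segments must satisfy P Σ Lᵢ/(AᵢEᵢ) = δ_free.
The series flexibility is Σ Lᵢ/(AᵢEᵢ) = 575/(1475×110×10³) + 725/(1000×100×10³) + 450/(800×121×10³) = 1.544×10⁻⁵ mm/N.
Hence P = δ_free / Σ(L/AE) = 2.012/1.544×10⁻⁵ = 130.3 kN (tensile).
σ_{cast iron} = P / A = 130300 / 1000 = 130.3 MPa.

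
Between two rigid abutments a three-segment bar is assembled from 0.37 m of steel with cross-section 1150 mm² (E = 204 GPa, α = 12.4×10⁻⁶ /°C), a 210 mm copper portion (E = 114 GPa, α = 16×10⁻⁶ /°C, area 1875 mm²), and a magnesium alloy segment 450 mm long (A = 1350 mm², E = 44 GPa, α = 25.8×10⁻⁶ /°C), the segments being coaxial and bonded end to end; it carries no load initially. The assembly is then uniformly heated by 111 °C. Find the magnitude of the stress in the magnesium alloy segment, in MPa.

With the walls removed the bar would change length by δ_free = Σ αᵢΔT Lᵢ = 12.4×10⁻⁶×111×370 + 16×10⁻⁶×111×210 + 25.8×10⁻⁶×111×450 = 2.171 mm.
The walls prevent any net length change, so an axial force P (same in every segment) develops. Compatibility: P · Σ Lᵢ/(AᵢEᵢ) = δ_free.
The series flexibility is Σ Lᵢ/(AᵢEᵢ) = 370/(1150×204×10³) + 210/(1875×114×10³) + 450/(1350×44×10³) = 1.014×10⁻⁵ mm/N.
P = 2.171 / 1.014×10⁻⁵ = 214200 N = 214.2 kN, compressive.
σ_{magnesium alloy} = P / A = 214200 / 1350 = 158.7 MPa.

σ ≈ 159 MPa (compressive)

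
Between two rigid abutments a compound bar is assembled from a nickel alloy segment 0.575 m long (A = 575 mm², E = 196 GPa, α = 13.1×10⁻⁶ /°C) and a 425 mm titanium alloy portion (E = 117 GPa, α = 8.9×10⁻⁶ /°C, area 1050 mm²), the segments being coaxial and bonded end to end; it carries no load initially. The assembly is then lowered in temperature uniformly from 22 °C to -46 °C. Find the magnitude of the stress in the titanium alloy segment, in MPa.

σ ≈ 85.6 MPa (tensile)

With the walls removed the bar would change length by δ_free = Σ αᵢΔT Lᵢ = 13.1×10⁻⁶×68×575 + 8.9×10⁻⁶×68×425 = 0.7694 mm.
The rigid supports impose zero overall length change; the single axial force P common to all segments must satisfy P Σ Lᵢ/(AᵢEᵢ) = δ_free.
Σ Lᵢ/(AᵢEᵢ) = 575/(575×196×10³) + 425/(1050×117×10³) = 8.562×10⁻⁶ mm/N.
P = 0.7694 / 8.562×10⁻⁶ = 89870 N = 89.87 kN, tensile.
σ_{titanium alloy} = P / A = 89870 / 1050 = 85.59 MPa.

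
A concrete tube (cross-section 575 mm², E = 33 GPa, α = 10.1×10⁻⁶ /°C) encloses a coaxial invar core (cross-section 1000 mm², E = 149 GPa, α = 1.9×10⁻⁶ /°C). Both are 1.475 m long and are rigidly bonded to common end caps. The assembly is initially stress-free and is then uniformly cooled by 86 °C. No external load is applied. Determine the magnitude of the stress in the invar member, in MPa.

Equilibrium of a rigid end plate with no external load gives equal and opposite internal forces ±P in the two members. Since α_{concrete} > α_{invar}, cooling drives the concrete into tension and the invar into compression.
Compatibility of the two members (thermal + elastic change equal): (α₁ − α₂)ΔT = P·[1/(A₁E₁) + 1/(A₂E₂)].
|α₁ − α₂|·ΔT = 8.2×10⁻⁶ × 86 = 0.0007052.
1/(A₁E₁) + 1/(A₂E₂) = 1/(575×33×10³) + 1/(1000×149×10³) = 5.941×10⁻⁸ N⁻¹.
So P = 0.0007052 / 5.941×10⁻⁸ = 11.87 kN.
σ_{invar} = P/A₂ = 11870/1000 = 11.87 MPa, compressive.

σ ≈ 11.9 MPa (compressive)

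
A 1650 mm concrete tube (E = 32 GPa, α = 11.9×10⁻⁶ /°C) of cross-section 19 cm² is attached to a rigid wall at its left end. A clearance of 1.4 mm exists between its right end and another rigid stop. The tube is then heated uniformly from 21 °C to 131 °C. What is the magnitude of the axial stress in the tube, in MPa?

Free thermal elongation = αΔT L = 11.9×10⁻⁶ × 110 × 1650 = 2.16 mm.
The gap closes (δ_free > 1.4 mm) and the wall then resists a further 2.16 − 1.4 = 0.7599 mm of expansion.
Compatibility: PL/(AE) = 0.7599 mm, so σ = P/A = E × (0.7599/1650) = 14.74 MPa.

σ ≈ 14.7 MPa (compressive)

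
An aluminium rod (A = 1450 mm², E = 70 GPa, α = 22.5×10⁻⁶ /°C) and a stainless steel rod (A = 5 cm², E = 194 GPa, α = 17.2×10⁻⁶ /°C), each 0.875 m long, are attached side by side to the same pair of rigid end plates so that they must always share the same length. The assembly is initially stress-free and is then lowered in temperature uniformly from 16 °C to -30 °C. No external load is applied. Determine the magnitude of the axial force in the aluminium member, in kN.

The aluminium has the larger α, so on cooling it would change length more than the stainless steel if both were free. The rigid plates force a common final length, so the aluminium is put into tension and the stainless steel into compression, with equal and opposite forces P (no external load).
Compatibility of the two members (thermal + elastic change equal): (α₁ − α₂)ΔT = P·[1/(A₁E₁) + 1/(A₂E₂)].
|α₁ − α₂|·ΔT = 5.3×10⁻⁶ × 46 = 0.0002438.
1/(A₁E₁) + 1/(A₂E₂) = 1/(1450×70×10³) + 1/(500×194×10³) = 2.016×10⁻⁸ N⁻¹.
P = 0.0002438 / 2.016×10⁻⁸ = 12090 N = 12.09 kN.

P ≈ 12.1 kN (tensile in the aluminium)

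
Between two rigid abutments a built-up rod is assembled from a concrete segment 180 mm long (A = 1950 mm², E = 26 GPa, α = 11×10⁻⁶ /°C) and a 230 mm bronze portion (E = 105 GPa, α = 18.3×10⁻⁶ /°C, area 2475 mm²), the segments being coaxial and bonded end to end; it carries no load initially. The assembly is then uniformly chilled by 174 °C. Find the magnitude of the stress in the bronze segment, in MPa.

σ ≈ 98.1 MPa (tensile)

If the supports were absent, the total length change would be Σ αᵢΔT Lᵢ = 11×10⁻⁶×174×180 + 18.3×10⁻⁶×174×230 = 1.077 mm.
Since the ends are fixed, an axial force P builds up, equal in every segment, with P · Σ Lᵢ/(AᵢEᵢ) = δ_free.
The series flexibility is Σ Lᵢ/(AᵢEᵢ) = 180/(1950×26×10³) + 230/(2475×105×10³) = 4.435×10⁻⁶ mm/N.
P = 1.077 / 4.435×10⁻⁶ = 242800 N = 242.8 kN, tensile.
σ_{bronze} = P / A = 242800 / 2475 = 98.1 MPa.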